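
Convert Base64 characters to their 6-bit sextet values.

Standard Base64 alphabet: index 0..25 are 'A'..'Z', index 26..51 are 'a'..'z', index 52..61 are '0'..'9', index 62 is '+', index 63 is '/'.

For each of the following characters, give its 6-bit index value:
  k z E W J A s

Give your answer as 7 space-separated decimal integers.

Answer: 36 51 4 22 9 0 44

Derivation:
'k': a..z range, 26 + ord('k') − ord('a') = 36
'z': a..z range, 26 + ord('z') − ord('a') = 51
'E': A..Z range, ord('E') − ord('A') = 4
'W': A..Z range, ord('W') − ord('A') = 22
'J': A..Z range, ord('J') − ord('A') = 9
'A': A..Z range, ord('A') − ord('A') = 0
's': a..z range, 26 + ord('s') − ord('a') = 44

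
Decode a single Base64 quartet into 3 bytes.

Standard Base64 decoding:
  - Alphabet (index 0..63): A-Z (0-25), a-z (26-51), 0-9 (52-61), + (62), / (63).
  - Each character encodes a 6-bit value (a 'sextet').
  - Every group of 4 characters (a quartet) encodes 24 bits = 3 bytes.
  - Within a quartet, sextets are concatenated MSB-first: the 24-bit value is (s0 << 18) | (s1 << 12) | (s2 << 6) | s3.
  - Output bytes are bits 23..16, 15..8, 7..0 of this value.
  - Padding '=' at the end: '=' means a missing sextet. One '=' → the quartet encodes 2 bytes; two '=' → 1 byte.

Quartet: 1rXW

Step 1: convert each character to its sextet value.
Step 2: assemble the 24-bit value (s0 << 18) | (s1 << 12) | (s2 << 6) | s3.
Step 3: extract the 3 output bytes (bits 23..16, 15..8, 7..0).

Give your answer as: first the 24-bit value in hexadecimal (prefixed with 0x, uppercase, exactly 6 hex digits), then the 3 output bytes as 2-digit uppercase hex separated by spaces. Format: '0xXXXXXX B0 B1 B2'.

Answer: 0xD6B5D6 D6 B5 D6

Derivation:
Sextets: 1=53, r=43, X=23, W=22
24-bit: (53<<18) | (43<<12) | (23<<6) | 22
      = 0xD40000 | 0x02B000 | 0x0005C0 | 0x000016
      = 0xD6B5D6
Bytes: (v>>16)&0xFF=D6, (v>>8)&0xFF=B5, v&0xFF=D6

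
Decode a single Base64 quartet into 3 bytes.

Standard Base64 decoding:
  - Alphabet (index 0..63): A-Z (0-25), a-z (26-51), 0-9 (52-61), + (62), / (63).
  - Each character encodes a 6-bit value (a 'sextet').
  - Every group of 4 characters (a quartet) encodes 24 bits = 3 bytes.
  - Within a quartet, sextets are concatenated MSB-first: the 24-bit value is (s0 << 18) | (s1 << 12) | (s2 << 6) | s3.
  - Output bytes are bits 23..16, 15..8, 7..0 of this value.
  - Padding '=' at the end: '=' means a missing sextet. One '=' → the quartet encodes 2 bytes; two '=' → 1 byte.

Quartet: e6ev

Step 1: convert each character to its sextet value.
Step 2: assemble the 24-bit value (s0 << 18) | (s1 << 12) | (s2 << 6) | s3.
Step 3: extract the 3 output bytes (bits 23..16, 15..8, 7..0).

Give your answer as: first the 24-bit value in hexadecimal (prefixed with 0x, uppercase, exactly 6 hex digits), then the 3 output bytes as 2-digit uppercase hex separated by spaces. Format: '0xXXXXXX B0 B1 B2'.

Sextets: e=30, 6=58, e=30, v=47
24-bit: (30<<18) | (58<<12) | (30<<6) | 47
      = 0x780000 | 0x03A000 | 0x000780 | 0x00002F
      = 0x7BA7AF
Bytes: (v>>16)&0xFF=7B, (v>>8)&0xFF=A7, v&0xFF=AF

Answer: 0x7BA7AF 7B A7 AF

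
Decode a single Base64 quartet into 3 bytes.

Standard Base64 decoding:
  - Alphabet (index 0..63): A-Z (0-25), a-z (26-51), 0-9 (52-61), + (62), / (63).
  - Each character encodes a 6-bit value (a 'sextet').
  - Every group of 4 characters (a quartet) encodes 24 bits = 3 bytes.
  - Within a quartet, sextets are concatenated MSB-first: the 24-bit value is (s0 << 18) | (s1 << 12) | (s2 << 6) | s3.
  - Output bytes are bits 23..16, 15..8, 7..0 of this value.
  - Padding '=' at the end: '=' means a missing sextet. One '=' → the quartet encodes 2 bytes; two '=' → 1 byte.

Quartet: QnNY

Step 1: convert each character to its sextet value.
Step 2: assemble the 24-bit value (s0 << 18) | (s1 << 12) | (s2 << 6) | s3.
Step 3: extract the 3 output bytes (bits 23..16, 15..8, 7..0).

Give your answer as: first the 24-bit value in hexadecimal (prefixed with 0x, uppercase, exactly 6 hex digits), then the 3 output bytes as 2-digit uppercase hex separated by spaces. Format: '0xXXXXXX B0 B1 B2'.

Answer: 0x427358 42 73 58

Derivation:
Sextets: Q=16, n=39, N=13, Y=24
24-bit: (16<<18) | (39<<12) | (13<<6) | 24
      = 0x400000 | 0x027000 | 0x000340 | 0x000018
      = 0x427358
Bytes: (v>>16)&0xFF=42, (v>>8)&0xFF=73, v&0xFF=58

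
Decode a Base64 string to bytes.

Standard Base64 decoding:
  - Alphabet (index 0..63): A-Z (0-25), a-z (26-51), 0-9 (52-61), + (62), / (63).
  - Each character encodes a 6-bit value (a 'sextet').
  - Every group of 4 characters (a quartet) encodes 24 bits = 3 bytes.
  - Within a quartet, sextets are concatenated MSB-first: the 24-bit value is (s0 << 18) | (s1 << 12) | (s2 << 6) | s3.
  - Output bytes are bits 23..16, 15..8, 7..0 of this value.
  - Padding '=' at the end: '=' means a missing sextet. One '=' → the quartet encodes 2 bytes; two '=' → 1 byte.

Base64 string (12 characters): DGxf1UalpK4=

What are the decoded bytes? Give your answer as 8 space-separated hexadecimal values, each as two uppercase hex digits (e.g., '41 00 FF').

After char 0 ('D'=3): chars_in_quartet=1 acc=0x3 bytes_emitted=0
After char 1 ('G'=6): chars_in_quartet=2 acc=0xC6 bytes_emitted=0
After char 2 ('x'=49): chars_in_quartet=3 acc=0x31B1 bytes_emitted=0
After char 3 ('f'=31): chars_in_quartet=4 acc=0xC6C5F -> emit 0C 6C 5F, reset; bytes_emitted=3
After char 4 ('1'=53): chars_in_quartet=1 acc=0x35 bytes_emitted=3
After char 5 ('U'=20): chars_in_quartet=2 acc=0xD54 bytes_emitted=3
After char 6 ('a'=26): chars_in_quartet=3 acc=0x3551A bytes_emitted=3
After char 7 ('l'=37): chars_in_quartet=4 acc=0xD546A5 -> emit D5 46 A5, reset; bytes_emitted=6
After char 8 ('p'=41): chars_in_quartet=1 acc=0x29 bytes_emitted=6
After char 9 ('K'=10): chars_in_quartet=2 acc=0xA4A bytes_emitted=6
After char 10 ('4'=56): chars_in_quartet=3 acc=0x292B8 bytes_emitted=6
Padding '=': partial quartet acc=0x292B8 -> emit A4 AE; bytes_emitted=8

Answer: 0C 6C 5F D5 46 A5 A4 AE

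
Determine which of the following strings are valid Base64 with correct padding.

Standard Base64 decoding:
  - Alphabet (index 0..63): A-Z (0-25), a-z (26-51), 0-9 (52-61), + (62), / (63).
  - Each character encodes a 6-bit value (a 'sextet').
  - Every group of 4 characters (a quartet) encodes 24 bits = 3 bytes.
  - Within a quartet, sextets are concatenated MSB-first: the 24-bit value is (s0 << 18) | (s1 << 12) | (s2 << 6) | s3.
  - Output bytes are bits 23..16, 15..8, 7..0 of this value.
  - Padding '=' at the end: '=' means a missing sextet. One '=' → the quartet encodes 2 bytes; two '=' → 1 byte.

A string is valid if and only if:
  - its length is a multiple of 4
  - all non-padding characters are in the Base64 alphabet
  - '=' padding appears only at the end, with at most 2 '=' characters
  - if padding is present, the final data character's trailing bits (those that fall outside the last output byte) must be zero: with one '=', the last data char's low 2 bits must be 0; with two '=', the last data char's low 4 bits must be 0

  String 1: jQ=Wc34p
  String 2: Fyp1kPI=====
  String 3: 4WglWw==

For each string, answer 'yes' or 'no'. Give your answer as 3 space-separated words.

Answer: no no yes

Derivation:
String 1: 'jQ=Wc34p' → invalid (bad char(s): ['=']; '=' in middle)
String 2: 'Fyp1kPI=====' → invalid (5 pad chars (max 2))
String 3: '4WglWw==' → valid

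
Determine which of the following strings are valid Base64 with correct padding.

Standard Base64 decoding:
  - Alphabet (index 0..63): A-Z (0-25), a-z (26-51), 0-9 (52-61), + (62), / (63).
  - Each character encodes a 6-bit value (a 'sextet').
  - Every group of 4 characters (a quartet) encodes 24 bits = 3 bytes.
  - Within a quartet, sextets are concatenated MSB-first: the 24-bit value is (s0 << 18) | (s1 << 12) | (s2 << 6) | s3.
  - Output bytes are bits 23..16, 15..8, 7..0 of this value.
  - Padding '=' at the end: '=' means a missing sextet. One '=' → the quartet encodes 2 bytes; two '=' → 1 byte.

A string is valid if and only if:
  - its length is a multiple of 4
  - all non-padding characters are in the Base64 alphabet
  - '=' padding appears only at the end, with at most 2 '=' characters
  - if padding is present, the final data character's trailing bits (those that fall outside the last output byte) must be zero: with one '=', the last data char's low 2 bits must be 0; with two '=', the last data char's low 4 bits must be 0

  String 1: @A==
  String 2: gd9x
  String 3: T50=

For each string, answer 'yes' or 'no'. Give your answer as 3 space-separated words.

String 1: '@A==' → invalid (bad char(s): ['@'])
String 2: 'gd9x' → valid
String 3: 'T50=' → valid

Answer: no yes yes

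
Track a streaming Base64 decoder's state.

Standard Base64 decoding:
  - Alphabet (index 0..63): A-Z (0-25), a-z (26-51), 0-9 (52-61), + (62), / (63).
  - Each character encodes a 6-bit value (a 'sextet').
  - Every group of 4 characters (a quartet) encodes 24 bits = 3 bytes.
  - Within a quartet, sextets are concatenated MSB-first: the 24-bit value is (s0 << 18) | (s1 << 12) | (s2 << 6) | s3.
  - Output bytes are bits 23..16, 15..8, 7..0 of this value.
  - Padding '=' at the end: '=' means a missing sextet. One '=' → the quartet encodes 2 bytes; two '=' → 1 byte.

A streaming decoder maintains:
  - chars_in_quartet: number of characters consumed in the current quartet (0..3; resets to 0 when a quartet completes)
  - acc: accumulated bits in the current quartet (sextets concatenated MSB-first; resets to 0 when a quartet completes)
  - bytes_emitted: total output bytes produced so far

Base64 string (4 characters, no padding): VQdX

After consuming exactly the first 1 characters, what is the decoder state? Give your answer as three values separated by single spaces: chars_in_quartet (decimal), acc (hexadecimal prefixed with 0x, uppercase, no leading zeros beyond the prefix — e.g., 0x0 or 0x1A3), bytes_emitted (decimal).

After char 0 ('V'=21): chars_in_quartet=1 acc=0x15 bytes_emitted=0

Answer: 1 0x15 0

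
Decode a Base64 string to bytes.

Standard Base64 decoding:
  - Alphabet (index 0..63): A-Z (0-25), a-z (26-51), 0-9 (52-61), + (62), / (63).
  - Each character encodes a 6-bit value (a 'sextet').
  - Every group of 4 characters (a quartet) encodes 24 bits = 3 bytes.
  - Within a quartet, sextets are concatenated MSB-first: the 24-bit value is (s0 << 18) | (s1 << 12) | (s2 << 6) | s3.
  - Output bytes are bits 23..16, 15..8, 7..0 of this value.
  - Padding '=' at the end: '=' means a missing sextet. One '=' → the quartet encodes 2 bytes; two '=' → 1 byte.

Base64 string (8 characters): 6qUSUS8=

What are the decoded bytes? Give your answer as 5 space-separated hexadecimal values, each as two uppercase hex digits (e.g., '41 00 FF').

Answer: EA A5 12 51 2F

Derivation:
After char 0 ('6'=58): chars_in_quartet=1 acc=0x3A bytes_emitted=0
After char 1 ('q'=42): chars_in_quartet=2 acc=0xEAA bytes_emitted=0
After char 2 ('U'=20): chars_in_quartet=3 acc=0x3AA94 bytes_emitted=0
After char 3 ('S'=18): chars_in_quartet=4 acc=0xEAA512 -> emit EA A5 12, reset; bytes_emitted=3
After char 4 ('U'=20): chars_in_quartet=1 acc=0x14 bytes_emitted=3
After char 5 ('S'=18): chars_in_quartet=2 acc=0x512 bytes_emitted=3
After char 6 ('8'=60): chars_in_quartet=3 acc=0x144BC bytes_emitted=3
Padding '=': partial quartet acc=0x144BC -> emit 51 2F; bytes_emitted=5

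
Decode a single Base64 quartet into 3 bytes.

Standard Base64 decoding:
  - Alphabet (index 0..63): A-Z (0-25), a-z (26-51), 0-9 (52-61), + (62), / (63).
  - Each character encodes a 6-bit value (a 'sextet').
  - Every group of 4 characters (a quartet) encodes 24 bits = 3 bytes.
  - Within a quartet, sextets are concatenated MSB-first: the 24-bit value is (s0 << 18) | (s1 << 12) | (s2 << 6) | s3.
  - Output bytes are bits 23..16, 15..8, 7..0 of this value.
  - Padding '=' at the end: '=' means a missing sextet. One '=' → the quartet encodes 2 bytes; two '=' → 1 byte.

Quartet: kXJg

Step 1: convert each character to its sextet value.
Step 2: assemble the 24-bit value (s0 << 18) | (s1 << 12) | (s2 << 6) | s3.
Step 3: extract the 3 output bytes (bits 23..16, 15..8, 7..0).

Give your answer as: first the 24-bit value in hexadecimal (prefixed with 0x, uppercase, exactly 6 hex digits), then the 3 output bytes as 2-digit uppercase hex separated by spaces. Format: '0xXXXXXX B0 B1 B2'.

Sextets: k=36, X=23, J=9, g=32
24-bit: (36<<18) | (23<<12) | (9<<6) | 32
      = 0x900000 | 0x017000 | 0x000240 | 0x000020
      = 0x917260
Bytes: (v>>16)&0xFF=91, (v>>8)&0xFF=72, v&0xFF=60

Answer: 0x917260 91 72 60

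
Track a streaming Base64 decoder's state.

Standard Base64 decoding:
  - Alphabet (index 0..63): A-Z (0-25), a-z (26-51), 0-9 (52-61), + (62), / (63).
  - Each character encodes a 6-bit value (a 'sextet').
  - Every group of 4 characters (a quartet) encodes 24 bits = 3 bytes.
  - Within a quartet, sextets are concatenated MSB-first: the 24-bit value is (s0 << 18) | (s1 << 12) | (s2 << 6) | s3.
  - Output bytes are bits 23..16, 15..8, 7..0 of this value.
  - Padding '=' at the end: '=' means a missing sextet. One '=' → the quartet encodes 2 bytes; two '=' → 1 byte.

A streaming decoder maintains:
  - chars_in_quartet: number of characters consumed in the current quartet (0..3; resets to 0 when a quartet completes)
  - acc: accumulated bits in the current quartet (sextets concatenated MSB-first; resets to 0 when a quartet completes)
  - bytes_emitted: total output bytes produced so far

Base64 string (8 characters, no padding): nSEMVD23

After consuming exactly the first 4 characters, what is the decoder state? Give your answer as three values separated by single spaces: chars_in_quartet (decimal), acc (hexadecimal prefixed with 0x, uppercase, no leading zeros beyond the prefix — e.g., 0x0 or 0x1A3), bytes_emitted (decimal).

After char 0 ('n'=39): chars_in_quartet=1 acc=0x27 bytes_emitted=0
After char 1 ('S'=18): chars_in_quartet=2 acc=0x9D2 bytes_emitted=0
After char 2 ('E'=4): chars_in_quartet=3 acc=0x27484 bytes_emitted=0
After char 3 ('M'=12): chars_in_quartet=4 acc=0x9D210C -> emit 9D 21 0C, reset; bytes_emitted=3

Answer: 0 0x0 3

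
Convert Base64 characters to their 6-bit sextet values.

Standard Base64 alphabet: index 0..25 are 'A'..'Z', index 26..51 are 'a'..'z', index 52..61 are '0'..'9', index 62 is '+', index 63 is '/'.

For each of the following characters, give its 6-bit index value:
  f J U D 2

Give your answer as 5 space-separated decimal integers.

'f': a..z range, 26 + ord('f') − ord('a') = 31
'J': A..Z range, ord('J') − ord('A') = 9
'U': A..Z range, ord('U') − ord('A') = 20
'D': A..Z range, ord('D') − ord('A') = 3
'2': 0..9 range, 52 + ord('2') − ord('0') = 54

Answer: 31 9 20 3 54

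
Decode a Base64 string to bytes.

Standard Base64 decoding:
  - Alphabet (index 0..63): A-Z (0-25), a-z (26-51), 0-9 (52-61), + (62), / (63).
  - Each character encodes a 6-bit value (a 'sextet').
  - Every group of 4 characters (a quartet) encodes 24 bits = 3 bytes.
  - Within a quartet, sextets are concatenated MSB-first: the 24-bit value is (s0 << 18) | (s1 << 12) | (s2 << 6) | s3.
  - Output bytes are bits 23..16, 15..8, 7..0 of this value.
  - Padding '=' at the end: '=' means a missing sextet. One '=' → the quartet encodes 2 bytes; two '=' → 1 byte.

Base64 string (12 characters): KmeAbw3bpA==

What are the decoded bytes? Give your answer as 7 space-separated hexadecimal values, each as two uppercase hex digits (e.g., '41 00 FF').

After char 0 ('K'=10): chars_in_quartet=1 acc=0xA bytes_emitted=0
After char 1 ('m'=38): chars_in_quartet=2 acc=0x2A6 bytes_emitted=0
After char 2 ('e'=30): chars_in_quartet=3 acc=0xA99E bytes_emitted=0
After char 3 ('A'=0): chars_in_quartet=4 acc=0x2A6780 -> emit 2A 67 80, reset; bytes_emitted=3
After char 4 ('b'=27): chars_in_quartet=1 acc=0x1B bytes_emitted=3
After char 5 ('w'=48): chars_in_quartet=2 acc=0x6F0 bytes_emitted=3
After char 6 ('3'=55): chars_in_quartet=3 acc=0x1BC37 bytes_emitted=3
After char 7 ('b'=27): chars_in_quartet=4 acc=0x6F0DDB -> emit 6F 0D DB, reset; bytes_emitted=6
After char 8 ('p'=41): chars_in_quartet=1 acc=0x29 bytes_emitted=6
After char 9 ('A'=0): chars_in_quartet=2 acc=0xA40 bytes_emitted=6
Padding '==': partial quartet acc=0xA40 -> emit A4; bytes_emitted=7

Answer: 2A 67 80 6F 0D DB A4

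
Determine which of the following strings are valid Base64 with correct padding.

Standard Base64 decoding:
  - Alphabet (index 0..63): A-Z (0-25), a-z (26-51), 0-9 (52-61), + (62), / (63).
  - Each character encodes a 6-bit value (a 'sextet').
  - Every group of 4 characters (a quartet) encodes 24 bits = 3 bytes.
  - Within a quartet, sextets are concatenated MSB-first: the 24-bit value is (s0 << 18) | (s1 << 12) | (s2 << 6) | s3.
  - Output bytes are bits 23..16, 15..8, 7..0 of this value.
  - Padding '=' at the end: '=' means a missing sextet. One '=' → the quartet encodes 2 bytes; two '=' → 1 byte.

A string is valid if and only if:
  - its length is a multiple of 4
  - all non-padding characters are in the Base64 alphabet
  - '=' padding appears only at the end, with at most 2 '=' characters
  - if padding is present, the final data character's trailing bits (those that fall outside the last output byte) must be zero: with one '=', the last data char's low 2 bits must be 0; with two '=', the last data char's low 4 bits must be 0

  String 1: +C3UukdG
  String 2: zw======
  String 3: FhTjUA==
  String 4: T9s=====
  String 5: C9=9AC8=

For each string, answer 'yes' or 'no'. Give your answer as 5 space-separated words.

Answer: yes no yes no no

Derivation:
String 1: '+C3UukdG' → valid
String 2: 'zw======' → invalid (6 pad chars (max 2))
String 3: 'FhTjUA==' → valid
String 4: 'T9s=====' → invalid (5 pad chars (max 2))
String 5: 'C9=9AC8=' → invalid (bad char(s): ['=']; '=' in middle)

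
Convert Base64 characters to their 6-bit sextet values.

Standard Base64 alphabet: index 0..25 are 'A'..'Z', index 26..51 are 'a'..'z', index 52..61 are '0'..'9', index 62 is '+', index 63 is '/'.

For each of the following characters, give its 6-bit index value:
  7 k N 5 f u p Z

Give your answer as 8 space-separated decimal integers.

Answer: 59 36 13 57 31 46 41 25

Derivation:
'7': 0..9 range, 52 + ord('7') − ord('0') = 59
'k': a..z range, 26 + ord('k') − ord('a') = 36
'N': A..Z range, ord('N') − ord('A') = 13
'5': 0..9 range, 52 + ord('5') − ord('0') = 57
'f': a..z range, 26 + ord('f') − ord('a') = 31
'u': a..z range, 26 + ord('u') − ord('a') = 46
'p': a..z range, 26 + ord('p') − ord('a') = 41
'Z': A..Z range, ord('Z') − ord('A') = 25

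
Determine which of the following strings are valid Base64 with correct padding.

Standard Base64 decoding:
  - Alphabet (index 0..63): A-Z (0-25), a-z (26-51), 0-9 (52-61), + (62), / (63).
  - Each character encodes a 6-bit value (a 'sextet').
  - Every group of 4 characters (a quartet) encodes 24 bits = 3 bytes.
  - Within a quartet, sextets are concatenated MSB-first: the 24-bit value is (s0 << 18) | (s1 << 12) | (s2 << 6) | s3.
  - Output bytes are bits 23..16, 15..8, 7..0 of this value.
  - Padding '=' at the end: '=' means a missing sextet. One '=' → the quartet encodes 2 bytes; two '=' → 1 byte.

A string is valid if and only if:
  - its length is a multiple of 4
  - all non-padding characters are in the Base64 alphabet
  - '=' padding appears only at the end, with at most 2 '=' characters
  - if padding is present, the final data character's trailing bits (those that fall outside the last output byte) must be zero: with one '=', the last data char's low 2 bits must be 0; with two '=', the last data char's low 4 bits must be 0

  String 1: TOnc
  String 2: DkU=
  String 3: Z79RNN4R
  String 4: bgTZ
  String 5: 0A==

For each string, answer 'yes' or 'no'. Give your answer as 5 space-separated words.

Answer: yes yes yes yes yes

Derivation:
String 1: 'TOnc' → valid
String 2: 'DkU=' → valid
String 3: 'Z79RNN4R' → valid
String 4: 'bgTZ' → valid
String 5: '0A==' → valid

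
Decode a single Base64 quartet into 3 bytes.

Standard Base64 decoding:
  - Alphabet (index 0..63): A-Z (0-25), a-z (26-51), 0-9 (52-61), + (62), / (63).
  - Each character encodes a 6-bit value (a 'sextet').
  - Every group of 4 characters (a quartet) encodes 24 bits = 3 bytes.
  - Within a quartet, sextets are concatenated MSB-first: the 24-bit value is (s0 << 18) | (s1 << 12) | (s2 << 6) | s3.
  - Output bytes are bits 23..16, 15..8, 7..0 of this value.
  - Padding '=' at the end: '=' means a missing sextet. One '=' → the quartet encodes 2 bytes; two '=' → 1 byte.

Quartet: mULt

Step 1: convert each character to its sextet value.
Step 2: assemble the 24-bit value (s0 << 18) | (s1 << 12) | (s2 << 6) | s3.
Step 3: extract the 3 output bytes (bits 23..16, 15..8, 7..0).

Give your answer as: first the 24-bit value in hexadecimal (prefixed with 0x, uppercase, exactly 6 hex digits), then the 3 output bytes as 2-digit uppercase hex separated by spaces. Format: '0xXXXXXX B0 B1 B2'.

Answer: 0x9942ED 99 42 ED

Derivation:
Sextets: m=38, U=20, L=11, t=45
24-bit: (38<<18) | (20<<12) | (11<<6) | 45
      = 0x980000 | 0x014000 | 0x0002C0 | 0x00002D
      = 0x9942ED
Bytes: (v>>16)&0xFF=99, (v>>8)&0xFF=42, v&0xFF=ED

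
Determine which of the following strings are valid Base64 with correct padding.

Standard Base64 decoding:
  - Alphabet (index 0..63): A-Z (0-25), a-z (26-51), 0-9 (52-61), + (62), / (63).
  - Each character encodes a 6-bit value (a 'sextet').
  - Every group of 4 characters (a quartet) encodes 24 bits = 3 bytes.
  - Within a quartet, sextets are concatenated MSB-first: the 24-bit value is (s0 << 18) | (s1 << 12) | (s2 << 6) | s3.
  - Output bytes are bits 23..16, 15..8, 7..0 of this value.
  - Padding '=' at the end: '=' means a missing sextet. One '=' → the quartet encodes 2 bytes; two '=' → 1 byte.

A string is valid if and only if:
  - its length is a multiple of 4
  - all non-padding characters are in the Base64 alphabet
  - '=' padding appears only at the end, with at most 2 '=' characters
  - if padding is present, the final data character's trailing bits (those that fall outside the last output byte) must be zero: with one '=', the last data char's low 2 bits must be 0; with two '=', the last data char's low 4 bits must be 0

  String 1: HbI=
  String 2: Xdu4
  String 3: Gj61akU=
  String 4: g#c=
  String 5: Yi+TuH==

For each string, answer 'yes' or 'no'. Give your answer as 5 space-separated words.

String 1: 'HbI=' → valid
String 2: 'Xdu4' → valid
String 3: 'Gj61akU=' → valid
String 4: 'g#c=' → invalid (bad char(s): ['#'])
String 5: 'Yi+TuH==' → invalid (bad trailing bits)

Answer: yes yes yes no no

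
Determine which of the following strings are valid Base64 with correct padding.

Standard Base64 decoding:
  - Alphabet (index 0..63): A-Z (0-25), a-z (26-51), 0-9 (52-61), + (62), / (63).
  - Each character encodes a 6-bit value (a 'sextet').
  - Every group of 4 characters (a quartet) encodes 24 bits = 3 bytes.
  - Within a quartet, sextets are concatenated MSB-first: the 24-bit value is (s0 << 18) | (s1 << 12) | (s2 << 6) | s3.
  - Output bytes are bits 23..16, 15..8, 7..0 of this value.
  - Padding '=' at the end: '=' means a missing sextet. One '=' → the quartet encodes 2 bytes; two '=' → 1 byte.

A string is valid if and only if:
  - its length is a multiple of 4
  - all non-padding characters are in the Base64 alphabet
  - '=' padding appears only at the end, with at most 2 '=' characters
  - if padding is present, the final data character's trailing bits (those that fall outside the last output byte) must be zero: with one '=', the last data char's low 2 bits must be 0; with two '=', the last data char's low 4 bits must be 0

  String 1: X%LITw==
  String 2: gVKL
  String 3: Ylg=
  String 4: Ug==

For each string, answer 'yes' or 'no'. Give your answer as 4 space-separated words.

Answer: no yes yes yes

Derivation:
String 1: 'X%LITw==' → invalid (bad char(s): ['%'])
String 2: 'gVKL' → valid
String 3: 'Ylg=' → valid
String 4: 'Ug==' → valid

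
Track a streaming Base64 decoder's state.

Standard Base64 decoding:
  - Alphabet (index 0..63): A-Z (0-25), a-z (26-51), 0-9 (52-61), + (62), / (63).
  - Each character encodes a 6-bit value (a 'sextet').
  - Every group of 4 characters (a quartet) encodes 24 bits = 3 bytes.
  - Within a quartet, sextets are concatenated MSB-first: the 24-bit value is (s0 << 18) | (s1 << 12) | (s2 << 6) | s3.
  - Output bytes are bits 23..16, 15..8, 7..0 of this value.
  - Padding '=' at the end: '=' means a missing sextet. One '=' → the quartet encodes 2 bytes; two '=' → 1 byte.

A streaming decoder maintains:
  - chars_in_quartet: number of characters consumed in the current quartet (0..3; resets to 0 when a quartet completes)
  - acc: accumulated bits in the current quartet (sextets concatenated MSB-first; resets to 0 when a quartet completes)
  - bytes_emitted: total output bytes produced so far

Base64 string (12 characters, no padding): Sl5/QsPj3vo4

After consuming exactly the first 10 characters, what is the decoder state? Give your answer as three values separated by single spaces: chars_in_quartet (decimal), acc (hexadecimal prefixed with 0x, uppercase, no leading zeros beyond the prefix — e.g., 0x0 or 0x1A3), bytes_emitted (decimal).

After char 0 ('S'=18): chars_in_quartet=1 acc=0x12 bytes_emitted=0
After char 1 ('l'=37): chars_in_quartet=2 acc=0x4A5 bytes_emitted=0
After char 2 ('5'=57): chars_in_quartet=3 acc=0x12979 bytes_emitted=0
After char 3 ('/'=63): chars_in_quartet=4 acc=0x4A5E7F -> emit 4A 5E 7F, reset; bytes_emitted=3
After char 4 ('Q'=16): chars_in_quartet=1 acc=0x10 bytes_emitted=3
After char 5 ('s'=44): chars_in_quartet=2 acc=0x42C bytes_emitted=3
After char 6 ('P'=15): chars_in_quartet=3 acc=0x10B0F bytes_emitted=3
After char 7 ('j'=35): chars_in_quartet=4 acc=0x42C3E3 -> emit 42 C3 E3, reset; bytes_emitted=6
After char 8 ('3'=55): chars_in_quartet=1 acc=0x37 bytes_emitted=6
After char 9 ('v'=47): chars_in_quartet=2 acc=0xDEF bytes_emitted=6

Answer: 2 0xDEF 6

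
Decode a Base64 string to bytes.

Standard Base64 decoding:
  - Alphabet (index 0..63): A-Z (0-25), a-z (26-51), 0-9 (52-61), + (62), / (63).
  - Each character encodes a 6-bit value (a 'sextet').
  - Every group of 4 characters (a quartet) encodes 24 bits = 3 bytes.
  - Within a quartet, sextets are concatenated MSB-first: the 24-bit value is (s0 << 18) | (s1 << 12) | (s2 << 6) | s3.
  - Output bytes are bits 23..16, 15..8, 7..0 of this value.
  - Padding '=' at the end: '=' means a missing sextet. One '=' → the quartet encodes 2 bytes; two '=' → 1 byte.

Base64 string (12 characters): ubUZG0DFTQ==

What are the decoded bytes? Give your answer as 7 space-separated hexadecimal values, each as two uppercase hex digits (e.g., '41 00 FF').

After char 0 ('u'=46): chars_in_quartet=1 acc=0x2E bytes_emitted=0
After char 1 ('b'=27): chars_in_quartet=2 acc=0xB9B bytes_emitted=0
After char 2 ('U'=20): chars_in_quartet=3 acc=0x2E6D4 bytes_emitted=0
After char 3 ('Z'=25): chars_in_quartet=4 acc=0xB9B519 -> emit B9 B5 19, reset; bytes_emitted=3
After char 4 ('G'=6): chars_in_quartet=1 acc=0x6 bytes_emitted=3
After char 5 ('0'=52): chars_in_quartet=2 acc=0x1B4 bytes_emitted=3
After char 6 ('D'=3): chars_in_quartet=3 acc=0x6D03 bytes_emitted=3
After char 7 ('F'=5): chars_in_quartet=4 acc=0x1B40C5 -> emit 1B 40 C5, reset; bytes_emitted=6
After char 8 ('T'=19): chars_in_quartet=1 acc=0x13 bytes_emitted=6
After char 9 ('Q'=16): chars_in_quartet=2 acc=0x4D0 bytes_emitted=6
Padding '==': partial quartet acc=0x4D0 -> emit 4D; bytes_emitted=7

Answer: B9 B5 19 1B 40 C5 4D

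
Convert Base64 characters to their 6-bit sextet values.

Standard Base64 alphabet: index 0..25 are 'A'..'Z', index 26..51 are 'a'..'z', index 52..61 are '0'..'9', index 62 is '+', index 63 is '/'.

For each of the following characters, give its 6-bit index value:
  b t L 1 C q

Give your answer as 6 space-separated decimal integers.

'b': a..z range, 26 + ord('b') − ord('a') = 27
't': a..z range, 26 + ord('t') − ord('a') = 45
'L': A..Z range, ord('L') − ord('A') = 11
'1': 0..9 range, 52 + ord('1') − ord('0') = 53
'C': A..Z range, ord('C') − ord('A') = 2
'q': a..z range, 26 + ord('q') − ord('a') = 42

Answer: 27 45 11 53 2 42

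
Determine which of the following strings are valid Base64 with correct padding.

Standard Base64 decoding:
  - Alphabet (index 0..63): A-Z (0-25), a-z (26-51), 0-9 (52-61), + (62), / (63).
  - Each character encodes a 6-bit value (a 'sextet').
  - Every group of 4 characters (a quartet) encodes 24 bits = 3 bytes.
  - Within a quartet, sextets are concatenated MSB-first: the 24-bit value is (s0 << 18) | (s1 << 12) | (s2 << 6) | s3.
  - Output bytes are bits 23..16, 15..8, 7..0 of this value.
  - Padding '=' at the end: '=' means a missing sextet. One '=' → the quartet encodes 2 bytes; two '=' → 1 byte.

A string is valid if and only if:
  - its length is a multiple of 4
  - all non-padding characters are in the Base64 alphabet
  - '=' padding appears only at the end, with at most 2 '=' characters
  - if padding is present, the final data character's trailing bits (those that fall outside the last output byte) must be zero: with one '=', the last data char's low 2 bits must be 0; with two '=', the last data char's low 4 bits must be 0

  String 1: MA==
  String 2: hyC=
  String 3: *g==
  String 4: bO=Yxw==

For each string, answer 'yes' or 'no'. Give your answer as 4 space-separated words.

Answer: yes no no no

Derivation:
String 1: 'MA==' → valid
String 2: 'hyC=' → invalid (bad trailing bits)
String 3: '*g==' → invalid (bad char(s): ['*'])
String 4: 'bO=Yxw==' → invalid (bad char(s): ['=']; '=' in middle)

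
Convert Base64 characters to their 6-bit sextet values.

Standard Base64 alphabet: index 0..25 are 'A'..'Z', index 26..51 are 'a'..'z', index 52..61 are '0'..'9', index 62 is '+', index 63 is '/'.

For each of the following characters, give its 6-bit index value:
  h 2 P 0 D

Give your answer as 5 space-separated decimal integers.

'h': a..z range, 26 + ord('h') − ord('a') = 33
'2': 0..9 range, 52 + ord('2') − ord('0') = 54
'P': A..Z range, ord('P') − ord('A') = 15
'0': 0..9 range, 52 + ord('0') − ord('0') = 52
'D': A..Z range, ord('D') − ord('A') = 3

Answer: 33 54 15 52 3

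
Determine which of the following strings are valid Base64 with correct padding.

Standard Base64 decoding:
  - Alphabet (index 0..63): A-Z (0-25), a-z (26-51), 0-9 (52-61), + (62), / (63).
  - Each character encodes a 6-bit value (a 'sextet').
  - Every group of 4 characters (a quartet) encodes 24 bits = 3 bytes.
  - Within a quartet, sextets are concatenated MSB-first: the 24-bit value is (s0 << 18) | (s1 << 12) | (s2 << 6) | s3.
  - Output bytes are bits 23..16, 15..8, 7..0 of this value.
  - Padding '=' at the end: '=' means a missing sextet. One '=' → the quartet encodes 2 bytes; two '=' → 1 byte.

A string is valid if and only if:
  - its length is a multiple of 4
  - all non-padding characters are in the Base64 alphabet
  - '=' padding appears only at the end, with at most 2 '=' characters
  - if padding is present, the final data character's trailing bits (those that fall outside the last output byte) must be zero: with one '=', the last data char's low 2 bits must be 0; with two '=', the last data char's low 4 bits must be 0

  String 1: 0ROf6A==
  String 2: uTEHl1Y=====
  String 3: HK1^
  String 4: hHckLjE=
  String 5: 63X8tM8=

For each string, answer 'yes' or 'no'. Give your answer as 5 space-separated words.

String 1: '0ROf6A==' → valid
String 2: 'uTEHl1Y=====' → invalid (5 pad chars (max 2))
String 3: 'HK1^' → invalid (bad char(s): ['^'])
String 4: 'hHckLjE=' → valid
String 5: '63X8tM8=' → valid

Answer: yes no no yes yes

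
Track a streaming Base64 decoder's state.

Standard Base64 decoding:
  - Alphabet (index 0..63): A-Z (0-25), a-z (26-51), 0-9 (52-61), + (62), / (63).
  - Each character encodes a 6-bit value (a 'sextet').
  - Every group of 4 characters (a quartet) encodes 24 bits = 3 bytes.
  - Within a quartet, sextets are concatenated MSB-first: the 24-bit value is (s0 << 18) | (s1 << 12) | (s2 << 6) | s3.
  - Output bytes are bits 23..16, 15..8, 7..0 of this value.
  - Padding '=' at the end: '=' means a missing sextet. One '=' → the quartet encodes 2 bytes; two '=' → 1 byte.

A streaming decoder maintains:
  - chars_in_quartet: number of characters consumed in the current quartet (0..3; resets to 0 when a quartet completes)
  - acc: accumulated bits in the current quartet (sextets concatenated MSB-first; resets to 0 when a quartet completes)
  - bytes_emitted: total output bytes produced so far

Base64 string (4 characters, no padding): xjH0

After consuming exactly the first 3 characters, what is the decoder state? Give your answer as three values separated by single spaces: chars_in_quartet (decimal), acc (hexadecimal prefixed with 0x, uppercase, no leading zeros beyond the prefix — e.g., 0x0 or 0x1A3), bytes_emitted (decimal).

After char 0 ('x'=49): chars_in_quartet=1 acc=0x31 bytes_emitted=0
After char 1 ('j'=35): chars_in_quartet=2 acc=0xC63 bytes_emitted=0
After char 2 ('H'=7): chars_in_quartet=3 acc=0x318C7 bytes_emitted=0

Answer: 3 0x318C7 0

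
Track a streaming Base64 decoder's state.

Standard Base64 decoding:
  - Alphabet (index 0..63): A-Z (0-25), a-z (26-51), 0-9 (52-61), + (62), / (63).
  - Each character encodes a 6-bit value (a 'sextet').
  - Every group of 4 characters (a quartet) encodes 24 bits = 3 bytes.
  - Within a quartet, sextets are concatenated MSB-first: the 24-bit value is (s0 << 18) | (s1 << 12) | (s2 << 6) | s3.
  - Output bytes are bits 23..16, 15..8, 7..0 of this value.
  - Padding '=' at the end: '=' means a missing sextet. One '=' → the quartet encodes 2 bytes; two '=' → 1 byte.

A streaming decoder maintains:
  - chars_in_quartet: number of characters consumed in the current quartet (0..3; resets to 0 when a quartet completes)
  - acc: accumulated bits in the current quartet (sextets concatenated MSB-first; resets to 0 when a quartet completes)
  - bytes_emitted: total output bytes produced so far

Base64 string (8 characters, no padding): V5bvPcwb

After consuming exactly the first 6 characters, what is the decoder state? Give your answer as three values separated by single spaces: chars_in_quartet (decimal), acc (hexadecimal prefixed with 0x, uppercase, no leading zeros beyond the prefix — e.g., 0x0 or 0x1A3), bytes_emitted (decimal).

After char 0 ('V'=21): chars_in_quartet=1 acc=0x15 bytes_emitted=0
After char 1 ('5'=57): chars_in_quartet=2 acc=0x579 bytes_emitted=0
After char 2 ('b'=27): chars_in_quartet=3 acc=0x15E5B bytes_emitted=0
After char 3 ('v'=47): chars_in_quartet=4 acc=0x5796EF -> emit 57 96 EF, reset; bytes_emitted=3
After char 4 ('P'=15): chars_in_quartet=1 acc=0xF bytes_emitted=3
After char 5 ('c'=28): chars_in_quartet=2 acc=0x3DC bytes_emitted=3

Answer: 2 0x3DC 3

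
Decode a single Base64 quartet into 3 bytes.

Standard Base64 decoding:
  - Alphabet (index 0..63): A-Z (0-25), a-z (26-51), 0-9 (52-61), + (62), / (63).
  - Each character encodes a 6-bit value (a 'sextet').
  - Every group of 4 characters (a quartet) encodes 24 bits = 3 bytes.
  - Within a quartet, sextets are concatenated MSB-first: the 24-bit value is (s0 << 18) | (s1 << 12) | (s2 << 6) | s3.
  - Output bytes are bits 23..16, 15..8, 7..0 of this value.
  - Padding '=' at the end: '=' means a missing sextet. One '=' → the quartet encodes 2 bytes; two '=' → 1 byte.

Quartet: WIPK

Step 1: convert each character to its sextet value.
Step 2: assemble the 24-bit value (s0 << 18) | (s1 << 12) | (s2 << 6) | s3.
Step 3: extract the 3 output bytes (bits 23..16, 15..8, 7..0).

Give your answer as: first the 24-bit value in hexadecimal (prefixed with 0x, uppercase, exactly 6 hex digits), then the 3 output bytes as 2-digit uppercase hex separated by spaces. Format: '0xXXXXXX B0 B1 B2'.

Answer: 0x5883CA 58 83 CA

Derivation:
Sextets: W=22, I=8, P=15, K=10
24-bit: (22<<18) | (8<<12) | (15<<6) | 10
      = 0x580000 | 0x008000 | 0x0003C0 | 0x00000A
      = 0x5883CA
Bytes: (v>>16)&0xFF=58, (v>>8)&0xFF=83, v&0xFF=CA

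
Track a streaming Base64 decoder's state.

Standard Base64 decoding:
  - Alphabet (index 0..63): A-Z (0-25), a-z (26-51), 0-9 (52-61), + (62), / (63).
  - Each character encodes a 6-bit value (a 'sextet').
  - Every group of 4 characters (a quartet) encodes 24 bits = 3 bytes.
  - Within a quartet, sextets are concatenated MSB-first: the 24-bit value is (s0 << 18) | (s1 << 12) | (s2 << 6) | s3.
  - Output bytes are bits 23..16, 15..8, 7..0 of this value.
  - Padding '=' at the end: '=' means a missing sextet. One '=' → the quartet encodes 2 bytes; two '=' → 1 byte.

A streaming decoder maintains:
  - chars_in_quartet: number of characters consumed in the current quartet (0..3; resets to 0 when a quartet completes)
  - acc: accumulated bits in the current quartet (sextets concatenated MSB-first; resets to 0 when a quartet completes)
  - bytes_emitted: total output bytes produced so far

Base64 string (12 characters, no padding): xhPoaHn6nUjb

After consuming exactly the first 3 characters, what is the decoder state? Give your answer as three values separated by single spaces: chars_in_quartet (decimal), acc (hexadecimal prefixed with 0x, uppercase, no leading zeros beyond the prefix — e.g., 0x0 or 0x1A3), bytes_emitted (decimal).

After char 0 ('x'=49): chars_in_quartet=1 acc=0x31 bytes_emitted=0
After char 1 ('h'=33): chars_in_quartet=2 acc=0xC61 bytes_emitted=0
After char 2 ('P'=15): chars_in_quartet=3 acc=0x3184F bytes_emitted=0

Answer: 3 0x3184F 0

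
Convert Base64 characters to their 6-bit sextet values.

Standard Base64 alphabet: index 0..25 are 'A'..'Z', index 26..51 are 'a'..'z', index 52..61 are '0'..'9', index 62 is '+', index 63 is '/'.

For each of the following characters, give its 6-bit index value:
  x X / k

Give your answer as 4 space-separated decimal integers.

Answer: 49 23 63 36

Derivation:
'x': a..z range, 26 + ord('x') − ord('a') = 49
'X': A..Z range, ord('X') − ord('A') = 23
'/': index 63
'k': a..z range, 26 + ord('k') − ord('a') = 36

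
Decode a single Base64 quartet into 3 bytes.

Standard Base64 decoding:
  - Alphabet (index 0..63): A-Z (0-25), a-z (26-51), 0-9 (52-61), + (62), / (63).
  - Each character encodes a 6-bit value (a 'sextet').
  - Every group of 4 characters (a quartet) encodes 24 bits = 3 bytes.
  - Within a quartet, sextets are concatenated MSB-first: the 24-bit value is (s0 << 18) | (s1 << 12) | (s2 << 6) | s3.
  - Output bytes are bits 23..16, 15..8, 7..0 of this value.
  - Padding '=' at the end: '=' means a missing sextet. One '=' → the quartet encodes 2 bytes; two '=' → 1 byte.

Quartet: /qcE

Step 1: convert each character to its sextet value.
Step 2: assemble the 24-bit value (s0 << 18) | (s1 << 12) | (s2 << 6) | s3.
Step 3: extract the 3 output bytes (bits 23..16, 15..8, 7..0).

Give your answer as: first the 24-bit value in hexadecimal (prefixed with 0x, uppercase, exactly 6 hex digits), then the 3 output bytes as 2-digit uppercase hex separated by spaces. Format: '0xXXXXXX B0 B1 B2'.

Answer: 0xFEA704 FE A7 04

Derivation:
Sextets: /=63, q=42, c=28, E=4
24-bit: (63<<18) | (42<<12) | (28<<6) | 4
      = 0xFC0000 | 0x02A000 | 0x000700 | 0x000004
      = 0xFEA704
Bytes: (v>>16)&0xFF=FE, (v>>8)&0xFF=A7, v&0xFF=04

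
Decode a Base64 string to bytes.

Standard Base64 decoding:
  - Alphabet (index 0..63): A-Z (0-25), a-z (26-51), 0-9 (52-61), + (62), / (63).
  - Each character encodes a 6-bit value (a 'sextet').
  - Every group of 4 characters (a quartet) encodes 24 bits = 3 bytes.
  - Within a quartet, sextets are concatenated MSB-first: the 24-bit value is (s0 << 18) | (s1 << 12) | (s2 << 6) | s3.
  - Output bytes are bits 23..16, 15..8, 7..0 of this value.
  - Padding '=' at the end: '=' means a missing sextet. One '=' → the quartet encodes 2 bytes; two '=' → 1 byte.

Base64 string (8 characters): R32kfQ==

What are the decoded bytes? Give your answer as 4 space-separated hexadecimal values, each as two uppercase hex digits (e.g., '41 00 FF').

After char 0 ('R'=17): chars_in_quartet=1 acc=0x11 bytes_emitted=0
After char 1 ('3'=55): chars_in_quartet=2 acc=0x477 bytes_emitted=0
After char 2 ('2'=54): chars_in_quartet=3 acc=0x11DF6 bytes_emitted=0
After char 3 ('k'=36): chars_in_quartet=4 acc=0x477DA4 -> emit 47 7D A4, reset; bytes_emitted=3
After char 4 ('f'=31): chars_in_quartet=1 acc=0x1F bytes_emitted=3
After char 5 ('Q'=16): chars_in_quartet=2 acc=0x7D0 bytes_emitted=3
Padding '==': partial quartet acc=0x7D0 -> emit 7D; bytes_emitted=4

Answer: 47 7D A4 7D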